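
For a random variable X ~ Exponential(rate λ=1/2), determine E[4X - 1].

For X ~ Exponential(rate λ=1/2):
E[X] = 2
E[4X - 1] = 4 × E[X] - 1 = 7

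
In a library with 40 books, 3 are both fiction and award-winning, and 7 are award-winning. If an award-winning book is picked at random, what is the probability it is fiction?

P(A ∩ B) = 3/40
P(B) = 7/40
P(A|B) = P(A ∩ B) / P(B) = (3/40) / (7/40) = 3/7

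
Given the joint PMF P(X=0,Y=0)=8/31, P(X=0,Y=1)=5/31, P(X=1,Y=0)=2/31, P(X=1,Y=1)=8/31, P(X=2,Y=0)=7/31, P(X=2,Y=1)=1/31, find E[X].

First find marginal of X:
P(X=0) = 13/31
P(X=1) = 10/31
P(X=2) = 8/31
E[X] = 0 × 13/31 + 1 × 10/31 + 2 × 8/31 = 26/31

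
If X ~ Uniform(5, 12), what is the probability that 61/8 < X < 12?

P(61/8 < X < 12) = ∫_{61/8}^{12} f(x) dx
where f(x) = \frac{1}{7}
= \frac{5}{8}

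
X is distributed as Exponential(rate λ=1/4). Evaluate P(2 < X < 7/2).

P(2 < X < 7/2) = ∫_{2}^{7/2} f(x) dx
where f(x) = \frac{e^{- \frac{x}{4}}}{4}
= - \frac{1}{e^{\frac{7}{8}}} + e^{- \frac{1}{2}}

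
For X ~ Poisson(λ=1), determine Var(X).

For X ~ Poisson(λ=1):
Var(X) = 1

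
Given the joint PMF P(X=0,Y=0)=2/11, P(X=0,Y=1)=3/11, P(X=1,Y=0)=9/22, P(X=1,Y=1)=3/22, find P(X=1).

P(X=1) = P(X=1,Y=0) + P(X=1,Y=1)
= 9/22 + 3/22
= 6/11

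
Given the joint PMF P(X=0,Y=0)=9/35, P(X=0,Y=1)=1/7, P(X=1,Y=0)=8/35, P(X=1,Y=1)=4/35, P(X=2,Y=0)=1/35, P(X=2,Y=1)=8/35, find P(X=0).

P(X=0) = P(X=0,Y=0) + P(X=0,Y=1)
= 9/35 + 1/7
= 2/5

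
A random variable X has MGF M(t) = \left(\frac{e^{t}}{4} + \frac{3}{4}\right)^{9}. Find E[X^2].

To find E[X^2], compute M^(2)(0):
M^(1)(t) = \frac{9 \left(\frac{e^{t}}{4} + \frac{3}{4}\right)^{8} e^{t}}{4}
M^(2)(t) = \frac{9 \left(\frac{e^{t}}{4} + \frac{3}{4}\right)^{8} e^{t}}{4} + \frac{9 \left(\frac{e^{t}}{4} + \frac{3}{4}\right)^{7} e^{2 t}}{2}
M^(2)(0) = \frac{27}{4}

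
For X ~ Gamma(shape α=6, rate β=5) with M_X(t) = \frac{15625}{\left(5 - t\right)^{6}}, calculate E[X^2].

To find E[X^2], compute M^(2)(0):
M^(1)(t) = \frac{93750}{\left(5 - t\right)^{7}}
M^(2)(t) = \frac{656250}{\left(5 - t\right)^{8}}
M^(2)(0) = \frac{42}{25}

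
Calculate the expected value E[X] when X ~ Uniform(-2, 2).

For X ~ Uniform(-2, 2), the expected value is:
E[X] = 0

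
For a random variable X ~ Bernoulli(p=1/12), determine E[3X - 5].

For X ~ Bernoulli(p=1/12):
E[X] = \frac{1}{12}
E[3X - 5] = 3 × E[X] - 5 = - \frac{19}{4}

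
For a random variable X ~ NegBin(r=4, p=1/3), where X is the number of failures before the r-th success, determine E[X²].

Using the identity E[X²] = Var(X) + (E[X])²:
E[X] = 8
Var(X) = 24
E[X²] = 24 + (8)²
= 88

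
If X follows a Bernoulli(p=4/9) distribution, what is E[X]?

For X ~ Bernoulli(p=4/9), the expected value is:
E[X] = \frac{4}{9}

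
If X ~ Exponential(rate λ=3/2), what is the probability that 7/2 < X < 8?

P(7/2 < X < 8) = ∫_{7/2}^{8} f(x) dx
where f(x) = \frac{3 e^{- \frac{3 x}{2}}}{2}
= - \frac{1}{e^{12}} + e^{- \frac{21}{4}}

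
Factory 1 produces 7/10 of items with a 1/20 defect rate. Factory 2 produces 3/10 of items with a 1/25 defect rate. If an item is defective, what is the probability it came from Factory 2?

Using Bayes' theorem:
P(F1) = 7/10, P(D|F1) = 1/20
P(F2) = 3/10, P(D|F2) = 1/25
P(D) = P(D|F1)P(F1) + P(D|F2)P(F2)
     = \frac{47}{1000}
P(F2|D) = P(D|F2)P(F2) / P(D)
= \frac{12}{47}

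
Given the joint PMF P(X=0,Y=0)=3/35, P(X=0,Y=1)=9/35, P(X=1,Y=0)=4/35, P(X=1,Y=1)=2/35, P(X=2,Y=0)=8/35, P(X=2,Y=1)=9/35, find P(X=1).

P(X=1) = P(X=1,Y=0) + P(X=1,Y=1)
= 4/35 + 2/35
= 6/35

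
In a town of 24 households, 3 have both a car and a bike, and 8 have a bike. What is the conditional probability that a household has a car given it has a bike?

P(A ∩ B) = 3/24 = 1/8
P(B) = 8/24 = 1/3
P(A|B) = P(A ∩ B) / P(B) = (1/8) / (1/3) = 3/8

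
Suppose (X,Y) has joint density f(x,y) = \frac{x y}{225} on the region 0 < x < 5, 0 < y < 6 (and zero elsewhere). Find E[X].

f_X(x) = ∫_0^6 \frac{x y}{225} dy = \frac{2 x}{25}
E[X] = ∫_0^5 x × (\frac{2 x}{25}) dx = \frac{10}{3}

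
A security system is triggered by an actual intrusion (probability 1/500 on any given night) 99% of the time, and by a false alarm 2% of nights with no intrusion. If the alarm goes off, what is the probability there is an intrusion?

Let D = the rare event, + = positive/flagged.
P(D) = 1/500
P(+|D) = 99/100
P(+|D') = 2/100 = 1/50
P(+) = P(+|D)P(D) + P(+|D')P(D')
     = \frac{99}{100} × \frac{1}{500} + \frac{1}{50} × \frac{499}{500}
     = \frac{1097}{50000}
P(D|+) = P(+|D)P(D)/P(+) = \frac{99}{1097}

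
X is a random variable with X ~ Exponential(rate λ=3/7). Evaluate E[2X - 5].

For X ~ Exponential(rate λ=3/7):
E[X] = \frac{7}{3}
E[2X - 5] = 2 × E[X] - 5 = - \frac{1}{3}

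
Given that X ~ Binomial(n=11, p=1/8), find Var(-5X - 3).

For X ~ Binomial(n=11, p=1/8):
Var(X) = \frac{77}{64}
Var(-5X - 3) = (-5)² × Var(X) = 25 × \frac{77}{64} = \frac{1925}{64}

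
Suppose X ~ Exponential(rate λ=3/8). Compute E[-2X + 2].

For X ~ Exponential(rate λ=3/8):
E[X] = \frac{8}{3}
E[-2X + 2] = -2 × E[X] + 2 = - \frac{10}{3}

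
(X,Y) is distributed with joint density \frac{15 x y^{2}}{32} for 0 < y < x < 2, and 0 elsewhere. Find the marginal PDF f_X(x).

f_X(x) = ∫_0^x \frac{15 x y^{2}}{32} dy = \frac{5 x^{4}}{32}
for 0 < x < 2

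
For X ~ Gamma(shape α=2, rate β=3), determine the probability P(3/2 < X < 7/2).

P(3/2 < X < 7/2) = ∫_{3/2}^{7/2} f(x) dx
where f(x) = 9 x e^{- 3 x}
= \frac{-23 + 11 e^{6}}{2 e^{\frac{21}{2}}}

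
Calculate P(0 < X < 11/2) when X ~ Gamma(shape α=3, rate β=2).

P(0 < X < 11/2) = ∫_{0}^{11/2} f(x) dx
where f(x) = 4 x^{2} e^{- 2 x}
= 1 - \frac{145}{2 e^{11}}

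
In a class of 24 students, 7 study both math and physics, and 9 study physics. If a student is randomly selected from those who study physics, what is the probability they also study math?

P(A ∩ B) = 7/24
P(B) = 9/24 = 3/8
P(A|B) = P(A ∩ B) / P(B) = (7/24) / (3/8) = 7/9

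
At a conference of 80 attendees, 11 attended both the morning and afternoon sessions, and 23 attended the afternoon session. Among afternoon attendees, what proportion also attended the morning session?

P(A ∩ B) = 11/80
P(B) = 23/80
P(A|B) = P(A ∩ B) / P(B) = (11/80) / (23/80) = 11/23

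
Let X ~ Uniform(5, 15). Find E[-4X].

For X ~ Uniform(5, 15):
E[X] = 10
E[-4X] = -4 × E[X] + 0 = -40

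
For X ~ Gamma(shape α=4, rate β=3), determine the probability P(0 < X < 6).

P(0 < X < 6) = ∫_{0}^{6} f(x) dx
where f(x) = \frac{27 x^{3} e^{- 3 x}}{2}
= 1 - \frac{1153}{e^{18}}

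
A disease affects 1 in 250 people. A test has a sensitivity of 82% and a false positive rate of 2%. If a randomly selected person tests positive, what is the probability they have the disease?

Let D = the rare event, + = positive/flagged.
P(D) = 1/250
P(+|D) = 82/100 = 41/50
P(+|D') = 2/100 = 1/50
P(+) = P(+|D)P(D) + P(+|D')P(D')
     = \frac{41}{50} × \frac{1}{250} + \frac{1}{50} × \frac{249}{250}
     = \frac{29}{1250}
P(D|+) = P(+|D)P(D)/P(+) = \frac{41}{290}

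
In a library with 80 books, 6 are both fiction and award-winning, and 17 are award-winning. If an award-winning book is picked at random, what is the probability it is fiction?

P(A ∩ B) = 6/80 = 3/40
P(B) = 17/80
P(A|B) = P(A ∩ B) / P(B) = (3/40) / (17/80) = 6/17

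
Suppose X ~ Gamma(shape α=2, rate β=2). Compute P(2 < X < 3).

P(2 < X < 3) = ∫_{2}^{3} f(x) dx
where f(x) = 4 x e^{- 2 x}
= \frac{-7 + 5 e^{2}}{e^{6}}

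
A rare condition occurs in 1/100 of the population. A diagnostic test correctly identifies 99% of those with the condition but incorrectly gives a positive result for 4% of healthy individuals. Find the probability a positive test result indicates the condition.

Let D = the rare event, + = positive/flagged.
P(D) = 1/100
P(+|D) = 99/100
P(+|D') = 4/100 = 1/25
P(+) = P(+|D)P(D) + P(+|D')P(D')
     = \frac{99}{100} × \frac{1}{100} + \frac{1}{25} × \frac{99}{100}
     = \frac{99}{2000}
P(D|+) = P(+|D)P(D)/P(+) = \frac{1}{5}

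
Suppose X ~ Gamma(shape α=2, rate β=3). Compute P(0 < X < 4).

P(0 < X < 4) = ∫_{0}^{4} f(x) dx
where f(x) = 9 x e^{- 3 x}
= 1 - \frac{13}{e^{12}}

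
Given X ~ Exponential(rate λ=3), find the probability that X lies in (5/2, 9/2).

P(5/2 < X < 9/2) = ∫_{5/2}^{9/2} f(x) dx
where f(x) = 3 e^{- 3 x}
= - \frac{1 - e^{6}}{e^{\frac{27}{2}}}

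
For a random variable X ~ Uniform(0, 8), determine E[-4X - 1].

For X ~ Uniform(0, 8):
E[X] = 4
E[-4X - 1] = -4 × E[X] - 1 = -17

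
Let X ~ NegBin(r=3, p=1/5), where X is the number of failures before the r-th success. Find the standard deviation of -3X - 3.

For X ~ NegBin(r=3, p=1/5), where X is the number of failures before the r-th success:
Var(X) = 60
SD(X) = √(Var(X)) = √(60) = 2 \sqrt{15}
SD(-3X - 3) = |-3| × SD(X) = 3 × 2 \sqrt{15} = 6 \sqrt{15}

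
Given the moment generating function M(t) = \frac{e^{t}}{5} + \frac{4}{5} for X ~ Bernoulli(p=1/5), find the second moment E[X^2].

To find E[X^2], compute M^(2)(0):
M^(1)(t) = \frac{e^{t}}{5}
M^(2)(t) = \frac{e^{t}}{5}
M^(2)(0) = \frac{1}{5}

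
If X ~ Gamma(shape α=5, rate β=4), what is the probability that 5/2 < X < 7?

P(5/2 < X < 7) = ∫_{5/2}^{7} f(x) dx
where f(x) = \frac{128 x^{4} e^{- 4 x}}{3}
= \frac{-89071 + 1933 e^{18}}{3 e^{28}}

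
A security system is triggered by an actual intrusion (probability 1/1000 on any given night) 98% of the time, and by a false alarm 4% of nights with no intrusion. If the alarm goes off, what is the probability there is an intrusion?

Let D = the rare event, + = positive/flagged.
P(D) = 1/1000
P(+|D) = 98/100 = 49/50
P(+|D') = 4/100 = 1/25
P(+) = P(+|D)P(D) + P(+|D')P(D')
     = \frac{49}{50} × \frac{1}{1000} + \frac{1}{25} × \frac{999}{1000}
     = \frac{2047}{50000}
P(D|+) = P(+|D)P(D)/P(+) = \frac{49}{2047}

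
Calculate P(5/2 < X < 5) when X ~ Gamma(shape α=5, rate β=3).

P(5/2 < X < 5) = ∫_{5/2}^{5} f(x) dx
where f(x) = \frac{81 x^{4} e^{- 3 x}}{8}
= - \frac{22403}{8 e^{15}} + \frac{30563}{128 e^{\frac{15}{2}}}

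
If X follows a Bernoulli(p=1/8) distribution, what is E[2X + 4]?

For X ~ Bernoulli(p=1/8):
E[X] = \frac{1}{8}
E[2X + 4] = 2 × E[X] + 4 = \frac{17}{4}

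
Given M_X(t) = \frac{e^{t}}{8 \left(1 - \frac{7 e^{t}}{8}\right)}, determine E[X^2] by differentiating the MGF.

To find E[X^2], compute M^(2)(0):
M^(1)(t) = \frac{e^{t}}{8 \left(1 - \frac{7 e^{t}}{8}\right)} + \frac{7 e^{2 t}}{64 \left(1 - \frac{7 e^{t}}{8}\right)^{2}}
M^(2)(t) = \frac{e^{t}}{8 \left(1 - \frac{7 e^{t}}{8}\right)} + \frac{21 e^{2 t}}{64 \left(1 - \frac{7 e^{t}}{8}\right)^{2}} + \frac{49 e^{3 t}}{256 \left(1 - \frac{7 e^{t}}{8}\right)^{3}}
M^(2)(0) = 120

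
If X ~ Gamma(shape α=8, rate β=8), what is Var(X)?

For X ~ Gamma(shape α=8, rate β=8):
Var(X) = \frac{1}{8}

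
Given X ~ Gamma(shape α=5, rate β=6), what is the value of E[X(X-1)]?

E[X(X-1)] = E[X² - X] = E[X²] - E[X]
E[X] = \frac{5}{6}
E[X²] = Var(X) + (E[X])² = \frac{5}{36} + (\frac{5}{6})² = \frac{5}{6}
E[X(X-1)] = \frac{5}{6} - \frac{5}{6} = 0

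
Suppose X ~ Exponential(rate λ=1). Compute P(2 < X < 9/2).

P(2 < X < 9/2) = ∫_{2}^{9/2} f(x) dx
where f(x) = e^{- x}
= - \frac{1}{e^{\frac{9}{2}}} + e^{-2}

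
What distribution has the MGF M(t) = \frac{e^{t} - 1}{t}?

The MGF M(t) = \frac{e^{t} - 1}{t} is the standard form for the Uniform distribution.
Comparing with the known MGF formula identifies: Uniform(0, 1)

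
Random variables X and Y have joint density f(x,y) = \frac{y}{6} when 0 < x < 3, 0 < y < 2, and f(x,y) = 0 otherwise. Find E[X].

f_X(x) = ∫_0^2 \frac{y}{6} dy = \frac{1}{3}
E[X] = ∫_0^3 x × (\frac{1}{3}) dx = \frac{3}{2}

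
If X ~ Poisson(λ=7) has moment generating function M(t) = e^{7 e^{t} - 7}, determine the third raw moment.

To find E[X^3], compute M^(3)(0):
M^(1)(t) = 7 e^{t} e^{7 e^{t} - 7}
M^(2)(t) = 49 e^{2 t} e^{7 e^{t} - 7} + 7 e^{t} e^{7 e^{t} - 7}
M^(3)(t) = 343 e^{3 t} e^{7 e^{t} - 7} + 147 e^{2 t} e^{7 e^{t} - 7} + 7 e^{t} e^{7 e^{t} - 7}
M^(3)(0) = 497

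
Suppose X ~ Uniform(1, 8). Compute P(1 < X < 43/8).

P(1 < X < 43/8) = ∫_{1}^{43/8} f(x) dx
where f(x) = \frac{1}{7}
= \frac{5}{8}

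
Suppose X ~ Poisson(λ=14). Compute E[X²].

Using the identity E[X²] = Var(X) + (E[X])²:
E[X] = 14
Var(X) = 14
E[X²] = 14 + (14)²
= 210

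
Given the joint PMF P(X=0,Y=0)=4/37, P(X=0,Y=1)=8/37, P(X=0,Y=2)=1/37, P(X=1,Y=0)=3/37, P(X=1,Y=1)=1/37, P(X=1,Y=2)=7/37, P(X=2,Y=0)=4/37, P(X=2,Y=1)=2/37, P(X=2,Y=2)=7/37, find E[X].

First find marginal of X:
P(X=0) = 13/37
P(X=1) = 11/37
P(X=2) = 13/37
E[X] = 0 × 13/37 + 1 × 11/37 + 2 × 13/37 = 1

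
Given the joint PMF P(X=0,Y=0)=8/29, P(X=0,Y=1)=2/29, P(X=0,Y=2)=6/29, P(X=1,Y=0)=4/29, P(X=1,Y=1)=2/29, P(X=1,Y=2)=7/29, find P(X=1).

P(X=1) = P(X=1,Y=0) + P(X=1,Y=1) + P(X=1,Y=2)
= 4/29 + 2/29 + 7/29
= 13/29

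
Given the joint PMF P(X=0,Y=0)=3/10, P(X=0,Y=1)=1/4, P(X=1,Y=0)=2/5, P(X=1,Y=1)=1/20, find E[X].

First find marginal of X:
P(X=0) = 11/20
P(X=1) = 9/20
E[X] = 0 × 11/20 + 1 × 9/20 = 9/20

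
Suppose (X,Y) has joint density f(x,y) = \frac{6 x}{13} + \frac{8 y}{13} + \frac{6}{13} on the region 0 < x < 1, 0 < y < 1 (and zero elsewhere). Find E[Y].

E[Y] = ∫_0^1 ∫_0^1 y × f(x,y) dx dy
= \frac{43}{78}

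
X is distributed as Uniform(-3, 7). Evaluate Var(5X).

For X ~ Uniform(-3, 7):
Var(X) = \frac{25}{3}
Var(5X) = (5)² × Var(X) = 25 × \frac{25}{3} = \frac{625}{3}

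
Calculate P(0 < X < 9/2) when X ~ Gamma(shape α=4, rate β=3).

P(0 < X < 9/2) = ∫_{0}^{9/2} f(x) dx
where f(x) = \frac{27 x^{3} e^{- 3 x}}{2}
= 1 - \frac{8251}{16 e^{\frac{27}{2}}}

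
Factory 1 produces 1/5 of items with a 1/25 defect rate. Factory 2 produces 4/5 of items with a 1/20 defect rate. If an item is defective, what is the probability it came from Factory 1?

Using Bayes' theorem:
P(F1) = 1/5, P(D|F1) = 1/25
P(F2) = 4/5, P(D|F2) = 1/20
P(D) = P(D|F1)P(F1) + P(D|F2)P(F2)
     = \frac{6}{125}
P(F1|D) = P(D|F1)P(F1) / P(D)
= \frac{1}{6}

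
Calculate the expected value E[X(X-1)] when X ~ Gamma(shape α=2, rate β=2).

E[X(X-1)] = E[X² - X] = E[X²] - E[X]
E[X] = 1
E[X²] = Var(X) + (E[X])² = \frac{1}{2} + (1)² = \frac{3}{2}
E[X(X-1)] = \frac{3}{2} - 1 = \frac{1}{2}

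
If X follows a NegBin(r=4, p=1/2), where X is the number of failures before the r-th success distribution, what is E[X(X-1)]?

E[X(X-1)] = E[X² - X] = E[X²] - E[X]
E[X] = 4
E[X²] = Var(X) + (E[X])² = 8 + (4)² = 24
E[X(X-1)] = 24 - 4 = 20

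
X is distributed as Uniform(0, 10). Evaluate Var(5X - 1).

For X ~ Uniform(0, 10):
Var(X) = \frac{25}{3}
Var(5X - 1) = (5)² × Var(X) = 25 × \frac{25}{3} = \frac{625}{3}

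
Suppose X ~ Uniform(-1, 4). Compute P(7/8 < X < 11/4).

P(7/8 < X < 11/4) = ∫_{7/8}^{11/4} f(x) dx
where f(x) = \frac{1}{5}
= \frac{3}{8}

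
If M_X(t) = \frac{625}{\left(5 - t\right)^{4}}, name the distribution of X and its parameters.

The MGF M(t) = \frac{625}{\left(5 - t\right)^{4}} is the standard form for the Gamma distribution.
Comparing with the known MGF formula identifies: Gamma(shape α=4, rate β=5)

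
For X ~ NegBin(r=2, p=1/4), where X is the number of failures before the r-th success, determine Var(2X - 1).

For X ~ NegBin(r=2, p=1/4), where X is the number of failures before the r-th success:
Var(X) = 24
Var(2X - 1) = (2)² × Var(X) = 4 × 24 = 96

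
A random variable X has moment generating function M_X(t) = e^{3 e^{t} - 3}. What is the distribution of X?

The MGF M(t) = e^{3 e^{t} - 3} is the standard form for the Poisson distribution.
Comparing with the known MGF formula identifies: Poisson(λ=3)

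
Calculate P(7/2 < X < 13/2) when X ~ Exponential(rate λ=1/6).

P(7/2 < X < 13/2) = ∫_{7/2}^{13/2} f(x) dx
where f(x) = \frac{e^{- \frac{x}{6}}}{6}
= - \frac{1 - e^{\frac{1}{2}}}{e^{\frac{13}{12}}}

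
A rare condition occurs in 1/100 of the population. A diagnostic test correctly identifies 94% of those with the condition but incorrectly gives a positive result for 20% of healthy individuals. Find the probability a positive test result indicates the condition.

Let D = the rare event, + = positive/flagged.
P(D) = 1/100
P(+|D) = 94/100 = 47/50
P(+|D') = 20/100 = 1/5
P(+) = P(+|D)P(D) + P(+|D')P(D')
     = \frac{47}{50} × \frac{1}{100} + \frac{1}{5} × \frac{99}{100}
     = \frac{1037}{5000}
P(D|+) = P(+|D)P(D)/P(+) = \frac{47}{1037}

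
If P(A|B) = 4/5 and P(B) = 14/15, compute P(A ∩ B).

By definition, P(A|B) = P(A ∩ B) / P(B)
So P(A ∩ B) = P(A|B) × P(B)
= 4/5 × 14/15
= 56/75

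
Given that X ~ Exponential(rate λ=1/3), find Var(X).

For X ~ Exponential(rate λ=1/3):
Var(X) = 9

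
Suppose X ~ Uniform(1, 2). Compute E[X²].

Using the identity E[X²] = Var(X) + (E[X])²:
E[X] = \frac{3}{2}
Var(X) = \frac{1}{12}
E[X²] = \frac{1}{12} + (\frac{3}{2})²
= \frac{7}{3}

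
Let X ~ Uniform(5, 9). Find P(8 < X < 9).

P(8 < X < 9) = ∫_{8}^{9} f(x) dx
where f(x) = \frac{1}{4}
= \frac{1}{4}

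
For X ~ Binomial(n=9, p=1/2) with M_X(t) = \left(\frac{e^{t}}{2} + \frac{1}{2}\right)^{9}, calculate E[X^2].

To find E[X^2], compute M^(2)(0):
M^(1)(t) = \frac{9 \left(\frac{e^{t}}{2} + \frac{1}{2}\right)^{8} e^{t}}{2}
M^(2)(t) = \frac{9 \left(\frac{e^{t}}{2} + \frac{1}{2}\right)^{8} e^{t}}{2} + 18 \left(\frac{e^{t}}{2} + \frac{1}{2}\right)^{7} e^{2 t}
M^(2)(0) = \frac{45}{2}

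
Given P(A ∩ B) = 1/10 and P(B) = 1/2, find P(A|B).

P(A|B) = P(A ∩ B) / P(B)
= (1/10) / (1/2)
= 1/5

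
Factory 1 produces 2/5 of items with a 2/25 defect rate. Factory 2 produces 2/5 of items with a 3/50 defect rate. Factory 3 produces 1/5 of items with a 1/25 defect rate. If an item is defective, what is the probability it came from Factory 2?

Using Bayes' theorem:
P(F1) = 2/5, P(D|F1) = 2/25
P(F2) = 2/5, P(D|F2) = 3/50
P(F3) = 1/5, P(D|F3) = 1/25
P(D) = P(D|F1)P(F1) + P(D|F2)P(F2) + P(D|F3)P(F3)
     = \frac{8}{125}
P(F2|D) = P(D|F2)P(F2) / P(D)
= \frac{3}{8}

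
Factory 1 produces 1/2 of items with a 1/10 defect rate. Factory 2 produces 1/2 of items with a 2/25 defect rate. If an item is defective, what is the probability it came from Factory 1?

Using Bayes' theorem:
P(F1) = 1/2, P(D|F1) = 1/10
P(F2) = 1/2, P(D|F2) = 2/25
P(D) = P(D|F1)P(F1) + P(D|F2)P(F2)
     = \frac{9}{100}
P(F1|D) = P(D|F1)P(F1) / P(D)
= \frac{5}{9}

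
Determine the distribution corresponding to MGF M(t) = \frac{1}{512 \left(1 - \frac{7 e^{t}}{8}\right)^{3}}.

The MGF M(t) = \frac{1}{512 \left(1 - \frac{7 e^{t}}{8}\right)^{3}} is the standard form for the NegativeBinomial distribution.
Comparing with the known MGF formula identifies: NegBin(r=3, p=1/8), X = failures before r-th success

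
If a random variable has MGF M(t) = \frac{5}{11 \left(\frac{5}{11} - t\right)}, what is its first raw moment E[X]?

To find E[X], compute M^(1)(0):
M^(1)(t) = \frac{5}{11 \left(\frac{5}{11} - t\right)^{2}}
M^(1)(0) = \frac{11}{5}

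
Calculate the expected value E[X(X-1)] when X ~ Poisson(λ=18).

E[X(X-1)] = E[X² - X] = E[X²] - E[X]
E[X] = 18
E[X²] = Var(X) + (E[X])² = 18 + (18)² = 342
E[X(X-1)] = 342 - 18 = 324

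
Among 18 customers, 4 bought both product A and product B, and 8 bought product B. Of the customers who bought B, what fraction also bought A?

P(A ∩ B) = 4/18 = 2/9
P(B) = 8/18 = 4/9
P(A|B) = P(A ∩ B) / P(B) = (2/9) / (4/9) = 1/2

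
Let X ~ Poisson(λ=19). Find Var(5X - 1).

For X ~ Poisson(λ=19):
Var(X) = 19
Var(5X - 1) = (5)² × Var(X) = 25 × 19 = 475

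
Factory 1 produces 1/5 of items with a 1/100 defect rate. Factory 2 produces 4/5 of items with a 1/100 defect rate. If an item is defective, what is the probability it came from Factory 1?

Using Bayes' theorem:
P(F1) = 1/5, P(D|F1) = 1/100
P(F2) = 4/5, P(D|F2) = 1/100
P(D) = P(D|F1)P(F1) + P(D|F2)P(F2)
     = \frac{1}{100}
P(F1|D) = P(D|F1)P(F1) / P(D)
= \frac{1}{5}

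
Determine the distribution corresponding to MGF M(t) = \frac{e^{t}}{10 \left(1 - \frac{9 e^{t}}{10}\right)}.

The MGF M(t) = \frac{e^{t}}{10 \left(1 - \frac{9 e^{t}}{10}\right)} is the standard form for the Geometric distribution.
Comparing with the known MGF formula identifies: Geometric(p=1/10), X = trial number of first success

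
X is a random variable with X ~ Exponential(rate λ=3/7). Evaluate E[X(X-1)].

E[X(X-1)] = E[X² - X] = E[X²] - E[X]
E[X] = \frac{7}{3}
E[X²] = Var(X) + (E[X])² = \frac{49}{9} + (\frac{7}{3})² = \frac{98}{9}
E[X(X-1)] = \frac{98}{9} - \frac{7}{3} = \frac{77}{9}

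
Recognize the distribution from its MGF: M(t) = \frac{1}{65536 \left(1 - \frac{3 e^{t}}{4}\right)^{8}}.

The MGF M(t) = \frac{1}{65536 \left(1 - \frac{3 e^{t}}{4}\right)^{8}} is the standard form for the NegativeBinomial distribution.
Comparing with the known MGF formula identifies: NegBin(r=8, p=1/4), X = failures before r-th success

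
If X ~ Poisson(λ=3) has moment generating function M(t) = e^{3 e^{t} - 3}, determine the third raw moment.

To find E[X^3], compute M^(3)(0):
M^(1)(t) = 3 e^{t} e^{3 e^{t} - 3}
M^(2)(t) = 9 e^{2 t} e^{3 e^{t} - 3} + 3 e^{t} e^{3 e^{t} - 3}
M^(3)(t) = 27 e^{3 t} e^{3 e^{t} - 3} + 27 e^{2 t} e^{3 e^{t} - 3} + 3 e^{t} e^{3 e^{t} - 3}
M^(3)(0) = 57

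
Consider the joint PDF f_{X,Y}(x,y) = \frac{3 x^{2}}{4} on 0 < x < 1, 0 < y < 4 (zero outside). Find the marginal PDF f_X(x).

f_X(x) = ∫_0^4 f(x,y) dy
= ∫_0^4 \frac{3 x^{2}}{4} dy
= 3 x^{2} for 0 < x < 1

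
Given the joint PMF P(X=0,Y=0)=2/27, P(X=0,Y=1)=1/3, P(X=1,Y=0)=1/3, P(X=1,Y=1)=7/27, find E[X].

First find marginal of X:
P(X=0) = 11/27
P(X=1) = 16/27
E[X] = 0 × 11/27 + 1 × 16/27 = 16/27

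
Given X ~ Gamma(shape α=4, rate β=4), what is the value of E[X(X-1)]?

E[X(X-1)] = E[X² - X] = E[X²] - E[X]
E[X] = 1
E[X²] = Var(X) + (E[X])² = \frac{1}{4} + (1)² = \frac{5}{4}
E[X(X-1)] = \frac{5}{4} - 1 = \frac{1}{4}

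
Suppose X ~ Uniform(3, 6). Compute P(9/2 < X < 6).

P(9/2 < X < 6) = ∫_{9/2}^{6} f(x) dx
where f(x) = \frac{1}{3}
= \frac{1}{2}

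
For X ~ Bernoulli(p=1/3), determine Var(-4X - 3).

For X ~ Bernoulli(p=1/3):
Var(X) = \frac{2}{9}
Var(-4X - 3) = (-4)² × Var(X) = 16 × \frac{2}{9} = \frac{32}{9}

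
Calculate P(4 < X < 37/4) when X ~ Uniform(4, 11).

P(4 < X < 37/4) = ∫_{4}^{37/4} f(x) dx
where f(x) = \frac{1}{7}
= \frac{3}{4}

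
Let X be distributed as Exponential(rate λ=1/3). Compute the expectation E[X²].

Using the identity E[X²] = Var(X) + (E[X])²:
E[X] = 3
Var(X) = 9
E[X²] = 9 + (3)²
= 18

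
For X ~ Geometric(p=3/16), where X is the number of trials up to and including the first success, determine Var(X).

For X ~ Geometric(p=3/16), where X is the number of trials up to and including the first success:
Var(X) = \frac{208}{9}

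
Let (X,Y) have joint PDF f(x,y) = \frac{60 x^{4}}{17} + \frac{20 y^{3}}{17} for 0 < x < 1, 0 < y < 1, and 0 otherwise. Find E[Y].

E[Y] = ∫_0^1 ∫_0^1 y × f(x,y) dx dy
= \frac{10}{17}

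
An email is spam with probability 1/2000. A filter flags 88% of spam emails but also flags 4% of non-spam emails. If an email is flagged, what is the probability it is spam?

Let D = the rare event, + = positive/flagged.
P(D) = 1/2000
P(+|D) = 88/100 = 22/25
P(+|D') = 4/100 = 1/25
P(+) = P(+|D)P(D) + P(+|D')P(D')
     = \frac{22}{25} × \frac{1}{2000} + \frac{1}{25} × \frac{1999}{2000}
     = \frac{2021}{50000}
P(D|+) = P(+|D)P(D)/P(+) = \frac{22}{2021}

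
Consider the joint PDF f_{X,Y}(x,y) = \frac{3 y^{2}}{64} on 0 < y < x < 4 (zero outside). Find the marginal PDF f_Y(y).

f_Y(y) = ∫_y^4 \frac{3 y^{2}}{64} dx = \frac{3 y^{2} \left(4 - y\right)}{64}
for 0 < y < 4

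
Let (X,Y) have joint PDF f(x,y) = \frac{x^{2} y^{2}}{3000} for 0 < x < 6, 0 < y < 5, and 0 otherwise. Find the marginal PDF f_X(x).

f_X(x) = ∫_0^5 f(x,y) dy
= ∫_0^5 \frac{x^{2} y^{2}}{3000} dy
= \frac{x^{2}}{72} for 0 < x < 6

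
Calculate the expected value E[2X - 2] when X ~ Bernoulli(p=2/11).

For X ~ Bernoulli(p=2/11):
E[X] = \frac{2}{11}
E[2X - 2] = 2 × E[X] - 2 = - \frac{18}{11}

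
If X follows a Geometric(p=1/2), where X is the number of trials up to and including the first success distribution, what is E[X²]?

Using the identity E[X²] = Var(X) + (E[X])²:
E[X] = 2
Var(X) = 2
E[X²] = 2 + (2)²
= 6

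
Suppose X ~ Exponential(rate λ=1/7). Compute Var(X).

For X ~ Exponential(rate λ=1/7):
Var(X) = 49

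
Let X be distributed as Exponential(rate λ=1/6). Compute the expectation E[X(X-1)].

E[X(X-1)] = E[X² - X] = E[X²] - E[X]
E[X] = 6
E[X²] = Var(X) + (E[X])² = 36 + (6)² = 72
E[X(X-1)] = 72 - 6 = 66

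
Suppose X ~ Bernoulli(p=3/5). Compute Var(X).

For X ~ Bernoulli(p=3/5):
Var(X) = \frac{6}{25}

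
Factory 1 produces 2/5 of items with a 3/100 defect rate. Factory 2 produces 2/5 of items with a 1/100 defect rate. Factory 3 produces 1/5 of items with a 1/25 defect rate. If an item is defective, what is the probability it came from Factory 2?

Using Bayes' theorem:
P(F1) = 2/5, P(D|F1) = 3/100
P(F2) = 2/5, P(D|F2) = 1/100
P(F3) = 1/5, P(D|F3) = 1/25
P(D) = P(D|F1)P(F1) + P(D|F2)P(F2) + P(D|F3)P(F3)
     = \frac{3}{125}
P(F2|D) = P(D|F2)P(F2) / P(D)
= \frac{1}{6}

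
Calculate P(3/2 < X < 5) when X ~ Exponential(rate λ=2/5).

P(3/2 < X < 5) = ∫_{3/2}^{5} f(x) dx
where f(x) = \frac{2 e^{- \frac{2 x}{5}}}{5}
= - \frac{1}{e^{2}} + e^{- \frac{3}{5}}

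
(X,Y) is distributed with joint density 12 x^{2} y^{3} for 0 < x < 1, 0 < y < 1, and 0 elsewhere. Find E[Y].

E[Y] = ∫_0^1 ∫_0^1 y × f(x,y) dx dy
= \frac{4}{5}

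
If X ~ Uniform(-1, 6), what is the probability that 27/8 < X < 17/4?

P(27/8 < X < 17/4) = ∫_{27/8}^{17/4} f(x) dx
where f(x) = \frac{1}{7}
= \frac{1}{8}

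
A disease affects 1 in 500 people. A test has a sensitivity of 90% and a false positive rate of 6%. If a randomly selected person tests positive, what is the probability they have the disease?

Let D = the rare event, + = positive/flagged.
P(D) = 1/500
P(+|D) = 90/100 = 9/10
P(+|D') = 6/100 = 3/50
P(+) = P(+|D)P(D) + P(+|D')P(D')
     = \frac{9}{10} × \frac{1}{500} + \frac{3}{50} × \frac{499}{500}
     = \frac{771}{12500}
P(D|+) = P(+|D)P(D)/P(+) = \frac{15}{514}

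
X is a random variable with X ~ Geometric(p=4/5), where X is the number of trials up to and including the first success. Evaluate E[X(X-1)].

E[X(X-1)] = E[X² - X] = E[X²] - E[X]
E[X] = \frac{5}{4}
E[X²] = Var(X) + (E[X])² = \frac{5}{16} + (\frac{5}{4})² = \frac{15}{8}
E[X(X-1)] = \frac{15}{8} - \frac{5}{4} = \frac{5}{8}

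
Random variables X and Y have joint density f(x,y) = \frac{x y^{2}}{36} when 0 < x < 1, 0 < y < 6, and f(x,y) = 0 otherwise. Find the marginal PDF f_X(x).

f_X(x) = ∫_0^6 f(x,y) dy
= ∫_0^6 \frac{x y^{2}}{36} dy
= 2 x for 0 < x < 1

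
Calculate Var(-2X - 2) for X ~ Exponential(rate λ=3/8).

For X ~ Exponential(rate λ=3/8):
Var(X) = \frac{64}{9}
Var(-2X - 2) = (-2)² × Var(X) = 4 × \frac{64}{9} = \frac{256}{9}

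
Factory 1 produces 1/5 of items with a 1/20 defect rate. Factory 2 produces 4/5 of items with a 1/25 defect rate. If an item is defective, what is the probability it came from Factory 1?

Using Bayes' theorem:
P(F1) = 1/5, P(D|F1) = 1/20
P(F2) = 4/5, P(D|F2) = 1/25
P(D) = P(D|F1)P(F1) + P(D|F2)P(F2)
     = \frac{21}{500}
P(F1|D) = P(D|F1)P(F1) / P(D)
= \frac{5}{21}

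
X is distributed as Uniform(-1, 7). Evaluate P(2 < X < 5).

P(2 < X < 5) = ∫_{2}^{5} f(x) dx
where f(x) = \frac{1}{8}
= \frac{3}{8}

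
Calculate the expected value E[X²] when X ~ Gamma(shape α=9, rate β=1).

Using the identity E[X²] = Var(X) + (E[X])²:
E[X] = 9
Var(X) = 9
E[X²] = 9 + (9)²
= 90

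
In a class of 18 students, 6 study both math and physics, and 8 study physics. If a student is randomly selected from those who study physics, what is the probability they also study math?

P(A ∩ B) = 6/18 = 1/3
P(B) = 8/18 = 4/9
P(A|B) = P(A ∩ B) / P(B) = (1/3) / (4/9) = 3/4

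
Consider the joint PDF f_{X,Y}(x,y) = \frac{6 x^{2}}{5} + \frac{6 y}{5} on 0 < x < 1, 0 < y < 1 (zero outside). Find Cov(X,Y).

E[XY] = ∫∫ xy × f(x,y) dx dy = \frac{7}{20}
E[X] = \frac{3}{5}
E[Y] = \frac{3}{5}
Cov(X,Y) = E[XY] - E[X]E[Y] = - \frac{1}{100}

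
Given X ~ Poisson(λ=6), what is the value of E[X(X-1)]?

E[X(X-1)] = E[X² - X] = E[X²] - E[X]
E[X] = 6
E[X²] = Var(X) + (E[X])² = 6 + (6)² = 42
E[X(X-1)] = 42 - 6 = 36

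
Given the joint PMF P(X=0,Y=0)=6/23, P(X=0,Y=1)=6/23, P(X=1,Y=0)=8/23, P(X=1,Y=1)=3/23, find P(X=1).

P(X=1) = P(X=1,Y=0) + P(X=1,Y=1)
= 8/23 + 3/23
= 11/23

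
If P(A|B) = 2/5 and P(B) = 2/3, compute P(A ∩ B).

By definition, P(A|B) = P(A ∩ B) / P(B)
So P(A ∩ B) = P(A|B) × P(B)
= 2/5 × 2/3
= 4/15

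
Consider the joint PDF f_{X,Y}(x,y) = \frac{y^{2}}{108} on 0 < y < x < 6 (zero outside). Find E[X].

f_X(x) = ∫_0^x \frac{y^{2}}{108} dy = \frac{x^{3}}{324}
E[X] = ∫_0^6 x × (\frac{x^{3}}{324}) dx = \frac{24}{5}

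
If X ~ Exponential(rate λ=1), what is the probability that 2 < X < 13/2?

P(2 < X < 13/2) = ∫_{2}^{13/2} f(x) dx
where f(x) = e^{- x}
= - \frac{1}{e^{\frac{13}{2}}} + e^{-2}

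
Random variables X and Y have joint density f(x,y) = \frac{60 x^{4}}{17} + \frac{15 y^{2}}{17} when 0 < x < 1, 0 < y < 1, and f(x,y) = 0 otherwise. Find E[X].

E[X] = ∫_0^1 ∫_0^1 x × f(x,y) dy dx
= ∫_0^1 ∫_0^1 x × (\frac{60 x^{4}}{17} + \frac{15 y^{2}}{17}) dy dx
= \frac{25}{34}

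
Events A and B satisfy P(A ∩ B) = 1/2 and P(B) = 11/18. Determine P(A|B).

P(A|B) = P(A ∩ B) / P(B)
= (1/2) / (11/18)
= 9/11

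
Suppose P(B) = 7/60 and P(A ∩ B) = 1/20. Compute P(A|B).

P(A|B) = P(A ∩ B) / P(B)
= (1/20) / (7/60)
= 3/7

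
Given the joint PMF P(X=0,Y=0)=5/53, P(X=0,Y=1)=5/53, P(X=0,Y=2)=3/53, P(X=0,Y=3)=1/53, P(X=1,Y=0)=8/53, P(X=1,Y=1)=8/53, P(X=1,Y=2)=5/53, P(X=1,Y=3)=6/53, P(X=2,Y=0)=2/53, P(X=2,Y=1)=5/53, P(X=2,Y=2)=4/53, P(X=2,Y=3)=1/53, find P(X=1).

P(X=1) = P(X=1,Y=0) + P(X=1,Y=1) + P(X=1,Y=2) + P(X=1,Y=3)
= 8/53 + 8/53 + 5/53 + 6/53
= 27/53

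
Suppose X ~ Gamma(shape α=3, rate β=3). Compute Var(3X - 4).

For X ~ Gamma(shape α=3, rate β=3):
Var(X) = \frac{1}{3}
Var(3X - 4) = (3)² × Var(X) = 9 × \frac{1}{3} = 3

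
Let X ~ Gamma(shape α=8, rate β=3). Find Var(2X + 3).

For X ~ Gamma(shape α=8, rate β=3):
Var(X) = \frac{8}{9}
Var(2X + 3) = (2)² × Var(X) = 4 × \frac{8}{9} = \frac{32}{9}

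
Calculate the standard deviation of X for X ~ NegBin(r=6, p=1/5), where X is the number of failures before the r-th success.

For X ~ NegBin(r=6, p=1/5), where X is the number of failures before the r-th success:
Var(X) = 120
SD(X) = √(Var(X)) = √(120) = 2 \sqrt{30}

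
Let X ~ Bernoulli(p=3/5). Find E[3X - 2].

For X ~ Bernoulli(p=3/5):
E[X] = \frac{3}{5}
E[3X - 2] = 3 × E[X] - 2 = - \frac{1}{5}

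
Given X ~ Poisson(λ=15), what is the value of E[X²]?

Using the identity E[X²] = Var(X) + (E[X])²:
E[X] = 15
Var(X) = 15
E[X²] = 15 + (15)²
= 240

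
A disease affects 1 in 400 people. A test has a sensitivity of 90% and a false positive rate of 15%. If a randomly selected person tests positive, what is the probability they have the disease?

Let D = the rare event, + = positive/flagged.
P(D) = 1/400
P(+|D) = 90/100 = 9/10
P(+|D') = 15/100 = 3/20
P(+) = P(+|D)P(D) + P(+|D')P(D')
     = \frac{9}{10} × \frac{1}{400} + \frac{3}{20} × \frac{399}{400}
     = \frac{243}{1600}
P(D|+) = P(+|D)P(D)/P(+) = \frac{2}{135}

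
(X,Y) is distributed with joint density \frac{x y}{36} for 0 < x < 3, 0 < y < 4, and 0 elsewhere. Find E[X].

f_X(x) = ∫_0^4 \frac{x y}{36} dy = \frac{2 x}{9}
E[X] = ∫_0^3 x × (\frac{2 x}{9}) dx = 2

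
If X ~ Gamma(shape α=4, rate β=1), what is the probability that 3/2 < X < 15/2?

P(3/2 < X < 15/2) = ∫_{3/2}^{15/2} f(x) dx
where f(x) = \frac{x^{3} e^{- x}}{6}
= \frac{-1711 + 67 e^{6}}{16 e^{\frac{15}{2}}}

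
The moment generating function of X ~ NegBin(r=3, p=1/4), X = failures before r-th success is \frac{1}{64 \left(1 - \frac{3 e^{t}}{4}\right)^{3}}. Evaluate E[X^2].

To find E[X^2], compute M^(2)(0):
M^(1)(t) = \frac{9 e^{t}}{256 \left(1 - \frac{3 e^{t}}{4}\right)^{4}}
M^(2)(t) = \frac{9 e^{t}}{256 \left(1 - \frac{3 e^{t}}{4}\right)^{4}} + \frac{27 e^{2 t}}{256 \left(1 - \frac{3 e^{t}}{4}\right)^{5}}
M^(2)(0) = 117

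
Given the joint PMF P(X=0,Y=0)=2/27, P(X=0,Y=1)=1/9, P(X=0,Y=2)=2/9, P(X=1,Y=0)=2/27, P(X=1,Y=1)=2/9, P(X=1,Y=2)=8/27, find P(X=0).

P(X=0) = P(X=0,Y=0) + P(X=0,Y=1) + P(X=0,Y=2)
= 2/27 + 1/9 + 2/9
= 11/27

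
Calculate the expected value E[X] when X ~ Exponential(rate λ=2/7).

For X ~ Exponential(rate λ=2/7), the expected value is:
E[X] = \frac{7}{2}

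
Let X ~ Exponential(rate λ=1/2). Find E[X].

For X ~ Exponential(rate λ=1/2), the expected value is:
E[X] = 2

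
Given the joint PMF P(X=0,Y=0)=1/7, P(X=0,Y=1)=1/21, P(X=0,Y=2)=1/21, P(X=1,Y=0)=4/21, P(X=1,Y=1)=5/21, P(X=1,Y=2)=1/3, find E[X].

First find marginal of X:
P(X=0) = 5/21
P(X=1) = 16/21
E[X] = 0 × 5/21 + 1 × 16/21 = 16/21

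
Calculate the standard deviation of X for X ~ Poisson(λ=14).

For X ~ Poisson(λ=14):
Var(X) = 14
SD(X) = √(Var(X)) = √(14) = \sqrt{14}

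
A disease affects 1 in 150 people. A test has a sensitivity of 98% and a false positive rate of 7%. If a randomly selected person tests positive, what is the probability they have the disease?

Let D = the rare event, + = positive/flagged.
P(D) = 1/150
P(+|D) = 98/100 = 49/50
P(+|D') = 7/100
P(+) = P(+|D)P(D) + P(+|D')P(D')
     = \frac{49}{50} × \frac{1}{150} + \frac{7}{100} × \frac{149}{150}
     = \frac{1141}{15000}
P(D|+) = P(+|D)P(D)/P(+) = \frac{14}{163}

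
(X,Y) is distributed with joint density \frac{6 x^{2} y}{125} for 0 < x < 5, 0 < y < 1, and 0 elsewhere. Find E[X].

f_X(x) = ∫_0^1 \frac{6 x^{2} y}{125} dy = \frac{3 x^{2}}{125}
E[X] = ∫_0^5 x × (\frac{3 x^{2}}{125}) dx = \frac{15}{4}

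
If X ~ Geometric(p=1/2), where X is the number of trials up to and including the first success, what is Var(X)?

For X ~ Geometric(p=1/2), where X is the number of trials up to and including the first success:
Var(X) = 2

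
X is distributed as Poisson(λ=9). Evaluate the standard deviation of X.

For X ~ Poisson(λ=9):
Var(X) = 9
SD(X) = √(Var(X)) = √(9) = 3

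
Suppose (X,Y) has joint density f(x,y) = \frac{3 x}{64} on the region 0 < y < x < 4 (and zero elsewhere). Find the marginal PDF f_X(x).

f_X(x) = ∫_0^x \frac{3 x}{64} dy = \frac{3 x^{2}}{64}
for 0 < x < 4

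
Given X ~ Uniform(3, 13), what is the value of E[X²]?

Using the identity E[X²] = Var(X) + (E[X])²:
E[X] = 8
Var(X) = \frac{25}{3}
E[X²] = \frac{25}{3} + (8)²
= \frac{217}{3}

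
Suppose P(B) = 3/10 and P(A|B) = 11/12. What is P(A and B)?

By definition, P(A|B) = P(A ∩ B) / P(B)
So P(A ∩ B) = P(A|B) × P(B)
= 11/12 × 3/10
= 11/40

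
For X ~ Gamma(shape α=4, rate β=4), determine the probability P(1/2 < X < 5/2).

P(1/2 < X < 5/2) = ∫_{1/2}^{5/2} f(x) dx
where f(x) = \frac{128 x^{3} e^{- 4 x}}{3}
= \frac{-683 + 19 e^{8}}{3 e^{10}}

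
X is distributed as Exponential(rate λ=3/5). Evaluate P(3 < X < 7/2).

P(3 < X < 7/2) = ∫_{3}^{7/2} f(x) dx
where f(x) = \frac{3 e^{- \frac{3 x}{5}}}{5}
= - \frac{1}{e^{\frac{21}{10}}} + e^{- \frac{9}{5}}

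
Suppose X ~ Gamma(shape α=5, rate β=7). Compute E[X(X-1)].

E[X(X-1)] = E[X² - X] = E[X²] - E[X]
E[X] = \frac{5}{7}
E[X²] = Var(X) + (E[X])² = \frac{5}{49} + (\frac{5}{7})² = \frac{30}{49}
E[X(X-1)] = \frac{30}{49} - \frac{5}{7} = - \frac{5}{49}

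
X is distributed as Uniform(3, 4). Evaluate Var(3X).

For X ~ Uniform(3, 4):
Var(X) = \frac{1}{12}
Var(3X) = (3)² × Var(X) = 9 × \frac{1}{12} = \frac{3}{4}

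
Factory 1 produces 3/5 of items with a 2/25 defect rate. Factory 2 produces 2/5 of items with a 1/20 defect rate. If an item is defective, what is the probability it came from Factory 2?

Using Bayes' theorem:
P(F1) = 3/5, P(D|F1) = 2/25
P(F2) = 2/5, P(D|F2) = 1/20
P(D) = P(D|F1)P(F1) + P(D|F2)P(F2)
     = \frac{17}{250}
P(F2|D) = P(D|F2)P(F2) / P(D)
= \frac{5}{17}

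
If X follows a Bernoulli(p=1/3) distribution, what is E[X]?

For X ~ Bernoulli(p=1/3), the expected value is:
E[X] = \frac{1}{3}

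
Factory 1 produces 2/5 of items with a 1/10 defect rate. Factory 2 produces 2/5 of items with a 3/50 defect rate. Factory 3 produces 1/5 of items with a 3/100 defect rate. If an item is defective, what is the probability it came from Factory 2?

Using Bayes' theorem:
P(F1) = 2/5, P(D|F1) = 1/10
P(F2) = 2/5, P(D|F2) = 3/50
P(F3) = 1/5, P(D|F3) = 3/100
P(D) = P(D|F1)P(F1) + P(D|F2)P(F2) + P(D|F3)P(F3)
     = \frac{7}{100}
P(F2|D) = P(D|F2)P(F2) / P(D)
= \frac{12}{35}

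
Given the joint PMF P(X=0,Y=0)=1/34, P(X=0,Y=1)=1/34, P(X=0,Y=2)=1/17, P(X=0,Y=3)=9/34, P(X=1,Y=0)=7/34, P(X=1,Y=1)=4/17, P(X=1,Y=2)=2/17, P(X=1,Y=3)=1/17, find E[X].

First find marginal of X:
P(X=0) = 13/34
P(X=1) = 21/34
E[X] = 0 × 13/34 + 1 × 21/34 = 21/34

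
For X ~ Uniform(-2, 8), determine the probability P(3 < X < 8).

P(3 < X < 8) = ∫_{3}^{8} f(x) dx
where f(x) = \frac{1}{10}
= \frac{1}{2}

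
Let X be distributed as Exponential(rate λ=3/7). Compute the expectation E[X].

For X ~ Exponential(rate λ=3/7), the expected value is:
E[X] = \frac{7}{3}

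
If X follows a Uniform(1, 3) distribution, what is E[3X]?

For X ~ Uniform(1, 3):
E[X] = 2
E[3X] = 3 × E[X] + 0 = 6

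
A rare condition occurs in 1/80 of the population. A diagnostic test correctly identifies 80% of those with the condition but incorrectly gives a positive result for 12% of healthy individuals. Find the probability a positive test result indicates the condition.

Let D = the rare event, + = positive/flagged.
P(D) = 1/80
P(+|D) = 80/100 = 4/5
P(+|D') = 12/100 = 3/25
P(+) = P(+|D)P(D) + P(+|D')P(D')
     = \frac{4}{5} × \frac{1}{80} + \frac{3}{25} × \frac{79}{80}
     = \frac{257}{2000}
P(D|+) = P(+|D)P(D)/P(+) = \frac{20}{257}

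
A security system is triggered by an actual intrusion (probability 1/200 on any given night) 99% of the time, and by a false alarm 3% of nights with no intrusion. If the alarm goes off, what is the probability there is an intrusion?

Let D = the rare event, + = positive/flagged.
P(D) = 1/200
P(+|D) = 99/100
P(+|D') = 3/100
P(+) = P(+|D)P(D) + P(+|D')P(D')
     = \frac{99}{100} × \frac{1}{200} + \frac{3}{100} × \frac{199}{200}
     = \frac{87}{2500}
P(D|+) = P(+|D)P(D)/P(+) = \frac{33}{232}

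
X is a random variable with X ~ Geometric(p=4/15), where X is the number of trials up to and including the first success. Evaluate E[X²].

Using the identity E[X²] = Var(X) + (E[X])²:
E[X] = \frac{15}{4}
Var(X) = \frac{165}{16}
E[X²] = \frac{165}{16} + (\frac{15}{4})²
= \frac{195}{8}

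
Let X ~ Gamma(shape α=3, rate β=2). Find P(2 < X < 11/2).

P(2 < X < 11/2) = ∫_{2}^{11/2} f(x) dx
where f(x) = 4 x^{2} e^{- 2 x}
= \frac{-145 + 26 e^{7}}{2 e^{11}}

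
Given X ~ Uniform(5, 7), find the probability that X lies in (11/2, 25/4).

P(11/2 < X < 25/4) = ∫_{11/2}^{25/4} f(x) dx
where f(x) = \frac{1}{2}
= \frac{3}{8}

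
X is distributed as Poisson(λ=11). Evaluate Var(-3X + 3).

For X ~ Poisson(λ=11):
Var(X) = 11
Var(-3X + 3) = (-3)² × Var(X) = 9 × 11 = 99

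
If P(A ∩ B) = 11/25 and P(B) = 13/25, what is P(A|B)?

P(A|B) = P(A ∩ B) / P(B)
= (11/25) / (13/25)
= 11/13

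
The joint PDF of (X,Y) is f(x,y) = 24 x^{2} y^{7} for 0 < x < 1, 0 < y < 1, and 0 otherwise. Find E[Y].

E[Y] = ∫_0^1 ∫_0^1 y × f(x,y) dx dy
= \frac{8}{9}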